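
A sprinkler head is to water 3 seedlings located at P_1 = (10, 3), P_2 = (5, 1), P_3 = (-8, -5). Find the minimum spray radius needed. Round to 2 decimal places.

Side lengths²: P_1P_2² = 29, P_1P_3² = 388, P_2P_3² = 205.
Since P_1P_3² = 388 ≥ 205 + 29 = 234, the angle opposite P_1P_3 is not acute, so the smallest enclosing circle has P_1P_3 as diameter.
Centre = midpoint of P_1P_3 = (1, -1), r² = 388/4 = 97.
r = √97 ≈ 9.85.

9.85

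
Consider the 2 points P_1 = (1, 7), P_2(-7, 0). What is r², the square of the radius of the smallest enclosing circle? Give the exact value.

The smallest circle enclosing two points has them as diameter endpoints.
Centre = midpoint = (-3, 3.5); r² = |P_1P_2|²/4 = 113/4 = 28.25.

28.25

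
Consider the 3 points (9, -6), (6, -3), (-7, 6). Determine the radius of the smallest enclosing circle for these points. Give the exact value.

Call the three points A, B, C in the order given.
Side lengths²: AB² = 18, AC² = 400, BC² = 250.
Since AC² = 400 ≥ 250 + 18 = 268, the angle opposite AC is not acute, so the smallest enclosing circle has AC as diameter.
Centre = midpoint of AC = (1, 0), r² = 400/4 = 100.
r = √100 = 10.

10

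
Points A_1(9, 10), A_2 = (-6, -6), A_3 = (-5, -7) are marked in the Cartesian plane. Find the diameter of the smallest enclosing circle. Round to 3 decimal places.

22.023

Side lengths²: A_1A_2² = 481, A_1A_3² = 485, A_2A_3² = 2.
Since A_1A_3² = 485 ≥ 481 + 2 = 483, the angle opposite A_1A_3 is not acute, so the smallest enclosing circle has A_1A_3 as diameter.
Centre = midpoint of A_1A_3 = (2, 1.5), r² = 485/4 = 121.25.
Diameter = 2r = 2√(121.25) ≈ 22.023.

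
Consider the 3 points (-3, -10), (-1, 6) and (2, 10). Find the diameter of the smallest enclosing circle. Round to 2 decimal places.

20.62

Call the three points A, B, C in the order given.
Side lengths²: AB² = 260, AC² = 425, BC² = 25.
Since AC² = 425 ≥ 260 + 25 = 285, the angle opposite AC is not acute, so the smallest enclosing circle has AC as diameter.
Centre = midpoint of AC = (-0.5, 0), r² = 425/4 = 106.25.
Diameter = 2r = 2√(106.25) ≈ 20.62.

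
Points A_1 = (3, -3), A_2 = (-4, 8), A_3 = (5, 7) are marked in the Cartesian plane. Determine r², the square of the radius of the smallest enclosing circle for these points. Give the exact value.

45305/1058

Side lengths²: A_1A_2² = 170, A_1A_3² = 104, A_2A_3² = 82.
Since A_1A_2² = 170 < 104 + 82 = 186, the triangle is acute, so the smallest enclosing circle is the circumcircle.
Circumcentre = (-1/46, 129/46), r² = 45305/1058.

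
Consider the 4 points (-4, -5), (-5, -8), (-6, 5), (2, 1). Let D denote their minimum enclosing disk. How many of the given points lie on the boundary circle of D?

The minimum enclosing circle of a finite set is fixed by two of the points (as a diameter) or three (as a circumcircle).
The minimum enclosing circle is determined by three boundary points: (-5, -8), (-6, 5), (2, 1).
Their circumcentre is (-4.2, -1.4) with r² = 44.2.
The farthest remaining point (-4, -5) is at distance² 13 ≤ 44.2.
The points at distance exactly r from the centre are (-5, -8), (-6, 5), (2, 1) — 3 points.

3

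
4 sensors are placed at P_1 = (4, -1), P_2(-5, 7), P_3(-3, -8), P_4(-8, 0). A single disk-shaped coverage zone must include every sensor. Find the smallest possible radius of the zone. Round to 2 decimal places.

By Welzl's lemma the MEC is supported by two points (diametrically opposite) or three points (on a circumcircle).
The minimum enclosing circle is determined by three boundary points: P_1, P_2, P_3.
Their circumcentre is (-121/34, -15/34) with r² = 33205/578.
The farthest remaining point P_4 is at distance² 11513/578 ≤ 33205/578.
r = √(33205/578) ≈ 7.58.

7.58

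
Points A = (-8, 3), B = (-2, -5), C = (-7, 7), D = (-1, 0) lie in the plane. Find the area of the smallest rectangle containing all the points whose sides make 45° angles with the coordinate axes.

59.5

In coordinates u = x + y, v = x − y the rectangle is axis-aligned; the map (x,y)→(u,v) scales areas by 2.
u-values: -5, -7, 0, -1; range = 0 − (-7) = 7.
v-values: -11, 3, -14, -1; range = 3 − (-14) = 17.
Area = (7 × 17) / 2 = 59.5.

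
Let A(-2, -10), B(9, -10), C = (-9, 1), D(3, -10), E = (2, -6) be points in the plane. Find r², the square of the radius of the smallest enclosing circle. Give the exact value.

111.25

The farthest pair is B–C with squared distance 445. The circle on this segment as diameter has centre (0, -4.5) and r² = 445/4 = 111.25.
Check A: distance² to centre = 34.25 ≤ 111.25, so it lies inside.
All remaining points lie in this disk, and no smaller disk contains both endpoints, so this is the minimum enclosing circle.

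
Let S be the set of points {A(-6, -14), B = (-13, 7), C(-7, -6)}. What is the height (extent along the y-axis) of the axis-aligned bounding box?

21

max y = 7, min y = -14, so height = 21.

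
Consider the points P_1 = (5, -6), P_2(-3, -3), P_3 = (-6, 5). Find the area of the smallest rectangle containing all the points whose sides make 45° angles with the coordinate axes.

55

In coordinates u = x + y, v = x − y the rectangle is axis-aligned; the map (x,y)→(u,v) scales areas by 2.
u-values: -1, -6, -1; range = -1 − (-6) = 5.
v-values: 11, 0, -11; range = 11 − (-11) = 22.
Area = (5 × 22) / 2 = 55.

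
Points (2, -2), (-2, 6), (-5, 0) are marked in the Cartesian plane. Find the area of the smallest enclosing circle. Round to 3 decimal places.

65.041

Call the three points A, B, C in the order given.
Side lengths²: AB² = 80, AC² = 53, BC² = 45.
Since AB² = 80 < 53 + 45 = 98, the triangle is acute, so the smallest enclosing circle is the circumcircle.
Circumcentre = (-0.75, 1.625), r² = 20.703125.
Area = π·r² = π·20.703125 ≈ 65.041.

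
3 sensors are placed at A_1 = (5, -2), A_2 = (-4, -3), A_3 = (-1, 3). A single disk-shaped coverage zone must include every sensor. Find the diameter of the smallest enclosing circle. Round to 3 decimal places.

9.303

Side lengths²: A_1A_2² = 82, A_1A_3² = 61, A_2A_3² = 45.
Since A_1A_2² = 82 < 61 + 45 = 106, the triangle is acute, so the smallest enclosing circle is the circumcircle.
Circumcentre = (13/34, -49/34), r² = 12505/578.
Diameter = 2r = 2√(12505/578) ≈ 9.303.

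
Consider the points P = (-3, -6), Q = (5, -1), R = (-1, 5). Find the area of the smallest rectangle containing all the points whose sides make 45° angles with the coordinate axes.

78

In coordinates u = x + y, v = x − y the rectangle is axis-aligned; the map (x,y)→(u,v) scales areas by 2.
u-values: -9, 4, 4; range = 4 − (-9) = 13.
v-values: 3, 6, -6; range = 6 − (-6) = 12.
Area = (13 × 12) / 2 = 78.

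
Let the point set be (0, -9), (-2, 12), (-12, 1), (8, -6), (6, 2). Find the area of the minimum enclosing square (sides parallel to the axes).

The bounding box has width 20 and height 21.
An axis-aligned square enclosing the set must have side ≥ max(width, height).
So the minimum side is max(20, 21) = 21.
Area = 21² = 441.

441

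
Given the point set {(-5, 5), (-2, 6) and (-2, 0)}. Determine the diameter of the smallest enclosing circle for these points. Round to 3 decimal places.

Call the three points A, B, C in the order given.
Side lengths²: AB² = 10, AC² = 34, BC² = 36.
Since BC² = 36 < 34 + 10 = 44, the triangle is acute, so the smallest enclosing circle is the circumcircle.
Circumcentre = (-8/3, 3), r² = 85/9.
Diameter = 2r = 2√(85/9) ≈ 6.146.

6.146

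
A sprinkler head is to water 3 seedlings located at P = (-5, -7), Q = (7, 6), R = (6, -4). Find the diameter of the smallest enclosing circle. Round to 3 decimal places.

17.692

Side lengths²: PQ² = 313, PR² = 130, QR² = 101.
Since PQ² = 313 ≥ 130 + 101 = 231, the angle opposite PQ is not acute, so the smallest enclosing circle has PQ as diameter.
Centre = midpoint of PQ = (1, -0.5), r² = 313/4 = 78.25.
Diameter = 2r = 2√(78.25) ≈ 17.692.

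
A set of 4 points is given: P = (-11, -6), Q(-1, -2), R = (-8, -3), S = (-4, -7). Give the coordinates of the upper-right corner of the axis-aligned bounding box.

(-1, -2)

x-range [-11, -1], y-range [-7, -2].
The upper-right corner is (-1, -2).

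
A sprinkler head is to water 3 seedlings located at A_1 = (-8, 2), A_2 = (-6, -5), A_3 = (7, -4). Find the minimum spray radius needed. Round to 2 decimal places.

8.08

Side lengths²: A_1A_2² = 53, A_1A_3² = 261, A_2A_3² = 170.
Since A_1A_3² = 261 ≥ 170 + 53 = 223, the angle opposite A_1A_3 is not acute, so the smallest enclosing circle has A_1A_3 as diameter.
Centre = midpoint of A_1A_3 = (-0.5, -1), r² = 261/4 = 65.25.
r = √(65.25) ≈ 8.08.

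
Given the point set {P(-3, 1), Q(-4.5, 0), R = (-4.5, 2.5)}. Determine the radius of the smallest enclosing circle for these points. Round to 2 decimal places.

1.27

Side lengths²: PQ² = 3.25, PR² = 4.5, QR² = 6.25.
Since QR² = 6.25 < 4.5 + 3.25 = 7.75, the triangle is acute, so the smallest enclosing circle is the circumcircle.
Circumcentre = (-4.25, 1.25), r² = 1.625.
r = √(1.625) ≈ 1.27.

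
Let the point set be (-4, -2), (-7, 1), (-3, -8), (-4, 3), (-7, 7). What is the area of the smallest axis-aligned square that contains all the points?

The bounding box has width 4 and height 15.
An axis-aligned square enclosing the set must have side ≥ max(width, height).
So the minimum side is max(4, 15) = 15.
Area = 15² = 225.

225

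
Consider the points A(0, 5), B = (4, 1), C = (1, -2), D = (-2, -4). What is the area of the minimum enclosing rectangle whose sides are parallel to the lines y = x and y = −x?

44

In coordinates u = x + y, v = x − y the rectangle is axis-aligned; the map (x,y)→(u,v) scales areas by 2.
u-values: 5, 5, -1, -6; range = 5 − (-6) = 11.
v-values: -5, 3, 3, 2; range = 3 − (-5) = 8.
Area = (11 × 8) / 2 = 44.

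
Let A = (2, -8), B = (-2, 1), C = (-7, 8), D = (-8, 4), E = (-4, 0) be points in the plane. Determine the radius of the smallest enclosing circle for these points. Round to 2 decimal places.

9.18

By Welzl's lemma the MEC is supported by two points (diametrically opposite) or three points (on a circumcircle).
The farthest pair is A–C with squared distance 337. The circle on this segment as diameter has centre (-2.5, 0) and r² = 337/4 = 84.25.
Check B: distance² to centre = 1.25 ≤ 84.25, so it lies inside.
All remaining points lie in this disk, and no smaller disk contains both endpoints, so this is the minimum enclosing circle.
r = √(84.25) ≈ 9.18.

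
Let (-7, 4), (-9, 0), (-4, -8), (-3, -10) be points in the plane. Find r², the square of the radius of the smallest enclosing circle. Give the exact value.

A smallest enclosing disk is always determined by at most three of the input points on its boundary.
The farthest pair is (-7, 4)–(-3, -10) with squared distance 212. The circle on this segment as diameter has centre (-5, -3) and r² = 212/4 = 53.
Check (-9, 0): distance² to centre = 25 ≤ 53, so it lies inside.
All remaining points lie in this disk, and no smaller disk contains both endpoints, so this is the minimum enclosing circle.

53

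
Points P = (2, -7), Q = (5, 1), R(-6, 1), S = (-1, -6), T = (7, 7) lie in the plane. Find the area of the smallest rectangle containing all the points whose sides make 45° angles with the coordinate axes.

168

In coordinates u = x + y, v = x − y the rectangle is axis-aligned; the map (x,y)→(u,v) scales areas by 2.
u-values: -5, 6, -5, -7, 14; range = 14 − (-7) = 21.
v-values: 9, 4, -7, 5, 0; range = 9 − (-7) = 16.
Area = (21 × 16) / 2 = 168.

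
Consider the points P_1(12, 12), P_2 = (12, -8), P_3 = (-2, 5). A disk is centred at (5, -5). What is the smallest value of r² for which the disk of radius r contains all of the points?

The required radius is the distance from (5, -5) to the farthest point.
Squared distances: 338, 58, 149.
Maximum is 338, attained at P_1.

338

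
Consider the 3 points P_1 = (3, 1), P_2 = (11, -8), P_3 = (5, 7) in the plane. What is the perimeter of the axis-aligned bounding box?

46

Width = max x − min x = 11 − 3 = 8.
Height = max y − min y = 7 − (-8) = 15.
Perimeter = 2(8 + 15) = 46.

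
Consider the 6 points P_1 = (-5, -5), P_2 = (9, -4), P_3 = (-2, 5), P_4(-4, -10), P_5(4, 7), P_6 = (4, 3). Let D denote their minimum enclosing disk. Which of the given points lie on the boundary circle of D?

A smallest enclosing disk is always determined by at most three of the input points on its boundary.
The farthest pair is P_4–P_5 with squared distance 353. The circle on this segment as diameter has centre (0, -1.5) and r² = 353/4 = 88.25.
Check P_1: distance² to centre = 37.25 ≤ 88.25, so it lies inside.
All remaining points lie in this disk, and no smaller disk contains both endpoints, so this is the minimum enclosing circle.
The points at distance exactly r from the centre are P_4, P_5 — 2 points.

P_4, P_5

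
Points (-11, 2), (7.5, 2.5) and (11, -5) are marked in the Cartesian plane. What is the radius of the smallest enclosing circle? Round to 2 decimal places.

11.54

Call the three points A, B, C in the order given.
Side lengths²: AB² = 342.5, AC² = 533, BC² = 68.5.
Since AC² = 533 ≥ 342.5 + 68.5 = 411, the angle opposite AC is not acute, so the smallest enclosing circle has AC as diameter.
Centre = midpoint of AC = (0, -1.5), r² = 533/4 = 133.25.
r = √(133.25) ≈ 11.54.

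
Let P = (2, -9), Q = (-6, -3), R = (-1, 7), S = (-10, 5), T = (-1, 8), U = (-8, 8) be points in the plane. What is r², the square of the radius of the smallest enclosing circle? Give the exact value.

97.25

The farthest pair is P–U with squared distance 389. The circle on this segment as diameter has centre (-3, -0.5) and r² = 389/4 = 97.25.
Check Q: distance² to centre = 15.25 ≤ 97.25, so it lies inside.
All remaining points lie in this disk, and no smaller disk contains both endpoints, so this is the minimum enclosing circle.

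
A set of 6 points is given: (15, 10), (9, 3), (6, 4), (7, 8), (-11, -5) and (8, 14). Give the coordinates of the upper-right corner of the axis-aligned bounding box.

(15, 14)

x-range [-11, 15], y-range [-5, 14].
The upper-right corner is (15, 14).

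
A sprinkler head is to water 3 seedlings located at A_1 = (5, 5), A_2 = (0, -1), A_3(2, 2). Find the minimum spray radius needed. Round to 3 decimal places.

3.905

Side lengths²: A_1A_2² = 61, A_1A_3² = 18, A_2A_3² = 13.
Since A_1A_2² = 61 ≥ 18 + 13 = 31, the angle opposite A_1A_2 is not acute, so the smallest enclosing circle has A_1A_2 as diameter.
Centre = midpoint of A_1A_2 = (2.5, 2), r² = 61/4 = 15.25.
r = √(15.25) ≈ 3.905.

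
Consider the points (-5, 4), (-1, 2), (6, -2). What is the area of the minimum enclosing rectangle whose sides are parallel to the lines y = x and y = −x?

In coordinates u = x + y, v = x − y the rectangle is axis-aligned; the map (x,y)→(u,v) scales areas by 2.
u-values: -1, 1, 4; range = 4 − (-1) = 5.
v-values: -9, -3, 8; range = 8 − (-9) = 17.
Area = (5 × 17) / 2 = 42.5.

42.5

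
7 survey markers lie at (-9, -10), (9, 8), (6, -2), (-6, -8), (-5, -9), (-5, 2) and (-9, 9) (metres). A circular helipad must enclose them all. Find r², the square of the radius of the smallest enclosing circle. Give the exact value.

162.5

A smallest enclosing disk is always determined by at most three of the input points on its boundary.
The minimum enclosing circle is determined by three boundary points: (-9, -10), (9, 8), (-9, 9).
Their circumcentre is (-0.5, -0.5) with r² = 162.5.
The farthest remaining point (-5, -9) is at distance² 92.5 ≤ 162.5.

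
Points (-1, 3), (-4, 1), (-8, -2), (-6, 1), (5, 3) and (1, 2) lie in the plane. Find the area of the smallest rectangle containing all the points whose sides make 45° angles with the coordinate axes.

In coordinates u = x + y, v = x − y the rectangle is axis-aligned; the map (x,y)→(u,v) scales areas by 2.
u-values: 2, -3, -10, -5, 8, 3; range = 8 − (-10) = 18.
v-values: -4, -5, -6, -7, 2, -1; range = 2 − (-7) = 9.
Area = (18 × 9) / 2 = 81.

81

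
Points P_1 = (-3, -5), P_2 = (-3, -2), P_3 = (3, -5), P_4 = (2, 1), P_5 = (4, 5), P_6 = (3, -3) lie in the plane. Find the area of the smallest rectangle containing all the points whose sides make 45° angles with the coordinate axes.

In coordinates u = x + y, v = x − y the rectangle is axis-aligned; the map (x,y)→(u,v) scales areas by 2.
u-values: -8, -5, -2, 3, 9, 0; range = 9 − (-8) = 17.
v-values: 2, -1, 8, 1, -1, 6; range = 8 − (-1) = 9.
Area = (17 × 9) / 2 = 76.5.

76.5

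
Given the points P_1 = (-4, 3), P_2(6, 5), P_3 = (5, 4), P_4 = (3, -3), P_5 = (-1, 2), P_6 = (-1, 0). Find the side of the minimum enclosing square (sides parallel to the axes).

The bounding box has width 10 and height 8.
An axis-aligned square enclosing the set must have side ≥ max(width, height).
So the minimum side is max(10, 8) = 10.

10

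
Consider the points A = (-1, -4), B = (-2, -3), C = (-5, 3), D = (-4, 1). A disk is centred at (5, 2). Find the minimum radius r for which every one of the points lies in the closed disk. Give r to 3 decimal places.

The required radius is the distance from (5, 2) to the farthest point.
Squared distances: 72, 74, 101, 82.
Maximum is 101, attained at C.
r = √101 ≈ 10.050.

10.050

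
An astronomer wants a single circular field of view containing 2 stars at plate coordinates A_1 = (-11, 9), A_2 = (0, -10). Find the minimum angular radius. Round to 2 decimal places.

The smallest circle enclosing two points has them as diameter endpoints.
Centre = midpoint = (-5.5, -0.5); r² = |A_1A_2|²/4 = 482/4 = 120.5.
r = √(120.5) ≈ 10.98.

10.98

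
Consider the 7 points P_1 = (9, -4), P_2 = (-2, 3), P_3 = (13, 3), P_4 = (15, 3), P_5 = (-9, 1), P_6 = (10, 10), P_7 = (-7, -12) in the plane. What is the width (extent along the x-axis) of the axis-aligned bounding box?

max x = 15, min x = -9, so width = 24.

24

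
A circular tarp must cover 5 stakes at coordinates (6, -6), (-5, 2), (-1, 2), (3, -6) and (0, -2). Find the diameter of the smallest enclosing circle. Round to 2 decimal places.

13.60

The farthest pair is (6, -6)–(-5, 2) with squared distance 185. The circle on this segment as diameter has centre (0.5, -2) and r² = 185/4 = 46.25.
Check (-1, 2): distance² to centre = 18.25 ≤ 46.25, so it lies inside.
All remaining points lie in this disk, and no smaller disk contains both endpoints, so this is the minimum enclosing circle.
Diameter = 2r = 2√(46.25) ≈ 13.60.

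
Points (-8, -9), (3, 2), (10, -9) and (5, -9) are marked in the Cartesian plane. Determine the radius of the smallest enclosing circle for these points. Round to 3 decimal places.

By Welzl's lemma the MEC is supported by two points (diametrically opposite) or three points (on a circumcircle).
The minimum enclosing circle is determined by three boundary points: (-8, -9), (3, 2), (10, -9).
Their circumcentre is (1, -7) with r² = 85.
The farthest remaining point (5, -9) is at distance² 20 ≤ 85.
r = √85 ≈ 9.220.

9.220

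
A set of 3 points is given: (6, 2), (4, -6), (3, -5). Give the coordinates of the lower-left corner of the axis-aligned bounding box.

x-range [3, 6], y-range [-6, 2].
The lower-left corner is (3, -6).

(3, -6)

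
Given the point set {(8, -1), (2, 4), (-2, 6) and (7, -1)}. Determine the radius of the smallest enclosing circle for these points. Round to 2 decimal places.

6.10

By Welzl's lemma the MEC is supported by two points (diametrically opposite) or three points (on a circumcircle).
The farthest pair is (8, -1)–(-2, 6) with squared distance 149. The circle on this segment as diameter has centre (3, 2.5) and r² = 149/4 = 37.25.
Check (2, 4): distance² to centre = 3.25 ≤ 37.25, so it lies inside.
All remaining points lie in this disk, and no smaller disk contains both endpoints, so this is the minimum enclosing circle.
r = √(37.25) ≈ 6.10.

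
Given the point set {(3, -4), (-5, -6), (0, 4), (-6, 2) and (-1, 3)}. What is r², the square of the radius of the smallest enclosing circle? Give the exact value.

6205/196

By Welzl's lemma the MEC is supported by two points (diametrically opposite) or three points (on a circumcircle).
The minimum enclosing circle is determined by three boundary points: (3, -4), (-5, -6), (0, 4).
Their circumcentre is (-27/14, -9/7) with r² = 6205/196.
The farthest remaining point (-6, 2) is at distance² 5365/196 ≤ 6205/196.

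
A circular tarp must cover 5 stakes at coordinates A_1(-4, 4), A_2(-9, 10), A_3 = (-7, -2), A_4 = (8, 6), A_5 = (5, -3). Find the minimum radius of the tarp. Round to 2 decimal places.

9.59

By Welzl's lemma the MEC is supported by two points (diametrically opposite) or three points (on a circumcircle).
The minimum enclosing circle is determined by three boundary points: A_2, A_4, A_5.
Their circumcentre is (-31/22, 91/22) with r² = 22265/242.
The farthest remaining point A_3 is at distance² 16677/242 ≤ 22265/242.
r = √(22265/242) ≈ 9.59.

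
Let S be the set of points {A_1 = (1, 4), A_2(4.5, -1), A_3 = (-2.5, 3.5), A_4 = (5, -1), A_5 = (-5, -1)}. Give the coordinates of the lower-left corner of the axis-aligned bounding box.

x-range [-5, 5], y-range [-1, 4].
The lower-left corner is (-5, -1).

(-5, -1)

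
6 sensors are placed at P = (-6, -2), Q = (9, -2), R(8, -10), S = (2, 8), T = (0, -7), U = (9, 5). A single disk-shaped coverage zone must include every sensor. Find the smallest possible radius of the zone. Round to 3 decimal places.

9.603

By Welzl's lemma the MEC is supported by two points (diametrically opposite) or three points (on a circumcircle).
The minimum enclosing circle is determined by three boundary points: P, R, S.
Their circumcentre is (61/17, -25/17) with r² = 26650/289.
The farthest remaining point U is at distance² 20564/289 ≤ 26650/289.
r = √(26650/289) ≈ 9.603.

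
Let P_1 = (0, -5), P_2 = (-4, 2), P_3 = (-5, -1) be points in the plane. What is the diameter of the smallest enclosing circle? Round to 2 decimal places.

Side lengths²: P_1P_2² = 65, P_1P_3² = 41, P_2P_3² = 10.
Since P_1P_2² = 65 ≥ 41 + 10 = 51, the angle opposite P_1P_2 is not acute, so the smallest enclosing circle has P_1P_2 as diameter.
Centre = midpoint of P_1P_2 = (-2, -1.5), r² = 65/4 = 16.25.
Diameter = 2r = 2√(16.25) ≈ 8.06.

8.06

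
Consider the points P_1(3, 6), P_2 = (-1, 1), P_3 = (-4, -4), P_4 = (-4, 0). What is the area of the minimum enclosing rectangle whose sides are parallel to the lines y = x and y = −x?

34

In coordinates u = x + y, v = x − y the rectangle is axis-aligned; the map (x,y)→(u,v) scales areas by 2.
u-values: 9, 0, -8, -4; range = 9 − (-8) = 17.
v-values: -3, -2, 0, -4; range = 0 − (-4) = 4.
Area = (17 × 4) / 2 = 34.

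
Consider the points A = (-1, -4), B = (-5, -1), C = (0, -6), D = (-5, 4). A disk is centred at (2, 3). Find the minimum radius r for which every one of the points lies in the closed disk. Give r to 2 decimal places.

9.22

The required radius is the distance from (2, 3) to the farthest point.
Squared distances: 58, 65, 85, 50.
Maximum is 85, attained at C.
r = √85 ≈ 9.22.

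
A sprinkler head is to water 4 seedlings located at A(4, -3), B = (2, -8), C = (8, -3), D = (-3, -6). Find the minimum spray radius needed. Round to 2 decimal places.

A smallest enclosing disk is always determined by at most three of the input points on its boundary.
The farthest pair is C–D with squared distance 130. The circle on this segment as diameter has centre (2.5, -4.5) and r² = 130/4 = 32.5.
Check A: distance² to centre = 4.5 ≤ 32.5, so it lies inside.
All remaining points lie in this disk, and no smaller disk contains both endpoints, so this is the minimum enclosing circle.
r = √(32.5) ≈ 5.70.

5.70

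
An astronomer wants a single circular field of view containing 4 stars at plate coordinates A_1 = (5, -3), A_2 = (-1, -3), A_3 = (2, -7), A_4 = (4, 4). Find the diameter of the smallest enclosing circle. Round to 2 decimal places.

The farthest pair is A_3–A_4 with squared distance 125. The circle on this segment as diameter has centre (3, -1.5) and r² = 125/4 = 31.25.
Check A_1: distance² to centre = 6.25 ≤ 31.25, so it lies inside.
All remaining points lie in this disk, and no smaller disk contains both endpoints, so this is the minimum enclosing circle.
Diameter = 2r = 2√(31.25) ≈ 11.18.

11.18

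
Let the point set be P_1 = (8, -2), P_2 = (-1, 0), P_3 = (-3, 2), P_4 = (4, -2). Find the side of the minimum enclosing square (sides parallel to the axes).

The bounding box has width 11 and height 4.
An axis-aligned square enclosing the set must have side ≥ max(width, height).
So the minimum side is max(11, 4) = 11.

11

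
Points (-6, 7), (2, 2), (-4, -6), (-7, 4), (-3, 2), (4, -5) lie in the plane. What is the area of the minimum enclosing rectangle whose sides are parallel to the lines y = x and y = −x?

154

In coordinates u = x + y, v = x − y the rectangle is axis-aligned; the map (x,y)→(u,v) scales areas by 2.
u-values: 1, 4, -10, -3, -1, -1; range = 4 − (-10) = 14.
v-values: -13, 0, 2, -11, -5, 9; range = 9 − (-13) = 22.
Area = (14 × 22) / 2 = 154.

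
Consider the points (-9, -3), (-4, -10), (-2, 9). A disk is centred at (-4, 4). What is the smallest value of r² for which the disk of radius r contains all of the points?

196

The required radius is the distance from (-4, 4) to the farthest point.
Squared distances: 74, 196, 29.
Maximum is 196, attained at (-4, -10).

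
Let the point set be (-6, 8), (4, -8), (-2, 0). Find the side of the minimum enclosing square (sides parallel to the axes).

16

The bounding box has width 10 and height 16.
An axis-aligned square enclosing the set must have side ≥ max(width, height).
So the minimum side is max(10, 16) = 16.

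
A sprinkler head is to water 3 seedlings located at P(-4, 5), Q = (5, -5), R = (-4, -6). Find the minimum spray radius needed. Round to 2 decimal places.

Side lengths²: PQ² = 181, PR² = 121, QR² = 82.
Since PQ² = 181 < 121 + 82 = 203, the triangle is acute, so the smallest enclosing circle is the circumcircle.
Circumcentre = (-1/18, -0.5), r² = 7421/162.
r = √(7421/162) ≈ 6.77.

6.77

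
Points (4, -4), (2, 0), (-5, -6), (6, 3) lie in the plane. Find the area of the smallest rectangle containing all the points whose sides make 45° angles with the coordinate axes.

70

In coordinates u = x + y, v = x − y the rectangle is axis-aligned; the map (x,y)→(u,v) scales areas by 2.
u-values: 0, 2, -11, 9; range = 9 − (-11) = 20.
v-values: 8, 2, 1, 3; range = 8 − 1 = 7.
Area = (20 × 7) / 2 = 70.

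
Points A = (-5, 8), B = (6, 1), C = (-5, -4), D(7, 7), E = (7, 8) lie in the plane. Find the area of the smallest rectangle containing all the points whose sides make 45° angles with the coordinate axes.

216

In coordinates u = x + y, v = x − y the rectangle is axis-aligned; the map (x,y)→(u,v) scales areas by 2.
u-values: 3, 7, -9, 14, 15; range = 15 − (-9) = 24.
v-values: -13, 5, -1, 0, -1; range = 5 − (-13) = 18.
Area = (24 × 18) / 2 = 216.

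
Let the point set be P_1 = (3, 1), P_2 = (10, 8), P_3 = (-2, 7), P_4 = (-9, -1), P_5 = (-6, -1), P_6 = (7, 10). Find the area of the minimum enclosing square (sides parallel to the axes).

The bounding box has width 19 and height 11.
An axis-aligned square enclosing the set must have side ≥ max(width, height).
So the minimum side is max(19, 11) = 19.
Area = 19² = 361.

361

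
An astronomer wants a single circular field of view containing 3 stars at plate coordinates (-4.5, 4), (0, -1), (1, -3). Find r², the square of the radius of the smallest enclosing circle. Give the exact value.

Call the three points A, B, C in the order given.
Side lengths²: AB² = 45.25, AC² = 79.25, BC² = 5.
Since AC² = 79.25 ≥ 45.25 + 5 = 50.25, the angle opposite AC is not acute, so the smallest enclosing circle has AC as diameter.
Centre = midpoint of AC = (-1.75, 0.5), r² = 79.25/4 = 19.8125.

19.8125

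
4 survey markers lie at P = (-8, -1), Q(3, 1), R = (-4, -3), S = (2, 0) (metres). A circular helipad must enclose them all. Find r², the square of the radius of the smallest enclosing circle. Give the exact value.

By Welzl's lemma the MEC is supported by two points (diametrically opposite) or three points (on a circumcircle).
The farthest pair is P–Q with squared distance 125. The circle on this segment as diameter has centre (-2.5, 0) and r² = 125/4 = 31.25.
Check R: distance² to centre = 11.25 ≤ 31.25, so it lies inside.
All remaining points lie in this disk, and no smaller disk contains both endpoints, so this is the minimum enclosing circle.

31.25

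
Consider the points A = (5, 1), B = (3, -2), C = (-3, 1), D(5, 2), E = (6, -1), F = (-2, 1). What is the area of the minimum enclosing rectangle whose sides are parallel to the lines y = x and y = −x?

In coordinates u = x + y, v = x − y the rectangle is axis-aligned; the map (x,y)→(u,v) scales areas by 2.
u-values: 6, 1, -2, 7, 5, -1; range = 7 − (-2) = 9.
v-values: 4, 5, -4, 3, 7, -3; range = 7 − (-4) = 11.
Area = (9 × 11) / 2 = 49.5.

49.5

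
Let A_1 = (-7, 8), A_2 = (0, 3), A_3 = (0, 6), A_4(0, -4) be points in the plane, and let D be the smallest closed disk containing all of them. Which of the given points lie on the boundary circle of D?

The minimum enclosing circle of a finite set is fixed by two of the points (as a diameter) or three (as a circumcircle).
The farthest pair is A_1–A_4 with squared distance 193. The circle on this segment as diameter has centre (-3.5, 2) and r² = 193/4 = 48.25.
Check A_2: distance² to centre = 13.25 ≤ 48.25, so it lies inside.
All remaining points lie in this disk, and no smaller disk contains both endpoints, so this is the minimum enclosing circle.
The points at distance exactly r from the centre are A_1, A_4 — 2 points.

A_1, A_4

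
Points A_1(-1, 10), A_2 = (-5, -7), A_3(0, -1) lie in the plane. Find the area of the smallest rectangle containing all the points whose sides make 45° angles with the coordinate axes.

136.5

In coordinates u = x + y, v = x − y the rectangle is axis-aligned; the map (x,y)→(u,v) scales areas by 2.
u-values: 9, -12, -1; range = 9 − (-12) = 21.
v-values: -11, 2, 1; range = 2 − (-11) = 13.
Area = (21 × 13) / 2 = 136.5.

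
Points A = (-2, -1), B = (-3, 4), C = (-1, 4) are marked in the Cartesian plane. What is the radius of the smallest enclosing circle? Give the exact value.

Side lengths²: AB² = 26, AC² = 26, BC² = 4.
Since AC² = 26 < 26 + 4 = 30, the triangle is acute, so the smallest enclosing circle is the circumcircle.
Circumcentre = (-2, 1.6), r² = 6.76.
r = √(6.76) = 2.6.

2.6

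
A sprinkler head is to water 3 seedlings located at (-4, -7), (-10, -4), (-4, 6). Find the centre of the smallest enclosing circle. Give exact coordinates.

(-4.5, -0.5)

Call the three points A, B, C in the order given.
Side lengths²: AB² = 45, AC² = 169, BC² = 136.
Since AC² = 169 < 136 + 45 = 181, the triangle is acute, so the smallest enclosing circle is the circumcircle.
Circumcentre = (-4.5, -0.5), r² = 42.5.
Centre = (-4.5, -0.5).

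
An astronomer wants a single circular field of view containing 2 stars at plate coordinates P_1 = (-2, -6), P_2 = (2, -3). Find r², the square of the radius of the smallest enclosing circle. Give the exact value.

The smallest circle enclosing two points has them as diameter endpoints.
Centre = midpoint = (0, -4.5); r² = |P_1P_2|²/4 = 25/4 = 6.25.

6.25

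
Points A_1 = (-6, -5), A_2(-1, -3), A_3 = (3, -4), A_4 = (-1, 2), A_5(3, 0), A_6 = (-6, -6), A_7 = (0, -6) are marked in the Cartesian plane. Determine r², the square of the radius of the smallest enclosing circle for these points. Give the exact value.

A smallest enclosing disk is always determined by at most three of the input points on its boundary.
The farthest pair is A_5–A_6 with squared distance 117. The circle on this segment as diameter has centre (-1.5, -3) and r² = 117/4 = 29.25.
Check A_1: distance² to centre = 24.25 ≤ 29.25, so it lies inside.
All remaining points lie in this disk, and no smaller disk contains both endpoints, so this is the minimum enclosing circle.

29.25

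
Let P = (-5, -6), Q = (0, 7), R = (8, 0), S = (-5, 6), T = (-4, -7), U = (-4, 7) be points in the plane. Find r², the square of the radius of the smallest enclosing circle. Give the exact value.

37249/576

The minimum enclosing circle of a finite set is fixed by two of the points (as a diameter) or three (as a circumcircle).
The minimum enclosing circle is determined by three boundary points: R, T, U.
Their circumcentre is (-1/24, 0) with r² = 37249/576.
The farthest remaining point P is at distance² 34897/576 ≤ 37249/576.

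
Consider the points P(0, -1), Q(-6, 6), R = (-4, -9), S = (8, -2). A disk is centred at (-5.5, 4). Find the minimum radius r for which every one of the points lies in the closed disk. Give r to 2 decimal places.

14.77

The required radius is the distance from (-5.5, 4) to the farthest point.
Squared distances: 55.25, 4.25, 171.25, 218.25.
Maximum is 218.25, attained at S.
r = √(218.25) ≈ 14.77.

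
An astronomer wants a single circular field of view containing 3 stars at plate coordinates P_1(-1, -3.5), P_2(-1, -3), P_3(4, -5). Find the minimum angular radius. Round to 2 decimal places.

Side lengths²: P_1P_2² = 0.25, P_1P_3² = 27.25, P_2P_3² = 29.
Since P_2P_3² = 29 ≥ 27.25 + 0.25 = 27.5, the angle opposite P_2P_3 is not acute, so the smallest enclosing circle has P_2P_3 as diameter.
Centre = midpoint of P_2P_3 = (1.5, -4), r² = 29/4 = 7.25.
r = √(7.25) ≈ 2.69.

2.69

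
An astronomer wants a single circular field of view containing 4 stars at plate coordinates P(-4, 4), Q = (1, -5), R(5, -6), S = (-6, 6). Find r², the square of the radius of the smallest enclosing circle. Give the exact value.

A smallest enclosing disk is always determined by at most three of the input points on its boundary.
The farthest pair is R–S with squared distance 265. The circle on this segment as diameter has centre (-0.5, 0) and r² = 265/4 = 66.25.
Check P: distance² to centre = 28.25 ≤ 66.25, so it lies inside.
All remaining points lie in this disk, and no smaller disk contains both endpoints, so this is the minimum enclosing circle.

66.25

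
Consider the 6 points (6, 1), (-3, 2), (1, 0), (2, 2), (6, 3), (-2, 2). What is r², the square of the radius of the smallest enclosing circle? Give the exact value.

1681/81

The minimum enclosing circle of a finite set is fixed by two of the points (as a diameter) or three (as a circumcircle).
The minimum enclosing circle is determined by three boundary points: (6, 1), (-3, 2), (6, 3).
Their circumcentre is (14/9, 2) with r² = 1681/81.
The farthest remaining point (-2, 2) is at distance² 1024/81 ≤ 1681/81.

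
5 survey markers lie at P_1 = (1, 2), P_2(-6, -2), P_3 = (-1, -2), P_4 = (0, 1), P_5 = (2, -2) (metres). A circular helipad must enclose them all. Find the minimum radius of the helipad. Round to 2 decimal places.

4.16

By Welzl's lemma the MEC is supported by two points (diametrically opposite) or three points (on a circumcircle).
The minimum enclosing circle is determined by three boundary points: P_1, P_2, P_5.
Their circumcentre is (-2, -0.875) with r² = 17.265625.
The farthest remaining point P_4 is at distance² 7.515625 ≤ 17.265625.
r = √(17.265625) ≈ 4.16.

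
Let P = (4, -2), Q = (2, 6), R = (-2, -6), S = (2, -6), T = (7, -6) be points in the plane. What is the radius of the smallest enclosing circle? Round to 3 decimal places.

6.852

A smallest enclosing disk is always determined by at most three of the input points on its boundary.
The minimum enclosing circle is determined by three boundary points: Q, R, T.
Their circumcentre is (2.5, -5/6) with r² = 845/18.
The farthest remaining point S is at distance² 485/18 ≤ 845/18.
r = √(845/18) ≈ 6.852.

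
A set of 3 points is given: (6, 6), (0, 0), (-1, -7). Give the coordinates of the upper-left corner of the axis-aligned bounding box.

(-1, 6)

x-range [-1, 6], y-range [-7, 6].
The upper-left corner is (-1, 6).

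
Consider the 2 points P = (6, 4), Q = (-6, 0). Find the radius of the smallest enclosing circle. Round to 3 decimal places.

6.325

The smallest circle enclosing two points has them as diameter endpoints.
Centre = midpoint = (0, 2); r² = |PQ|²/4 = 160/4 = 40.
r = √40 ≈ 6.325.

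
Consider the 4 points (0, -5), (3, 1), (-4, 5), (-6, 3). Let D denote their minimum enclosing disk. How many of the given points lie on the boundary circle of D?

The minimum enclosing circle of a finite set is fixed by two of the points (as a diameter) or three (as a circumcircle).
The farthest pair is (0, -5)–(-4, 5) with squared distance 116. The circle on this segment as diameter has centre (-2, 0) and r² = 116/4 = 29.
Check (3, 1): distance² to centre = 26 ≤ 29, so it lies inside.
All remaining points lie in this disk, and no smaller disk contains both endpoints, so this is the minimum enclosing circle.
The points at distance exactly r from the centre are (0, -5), (-4, 5) — 2 points.

2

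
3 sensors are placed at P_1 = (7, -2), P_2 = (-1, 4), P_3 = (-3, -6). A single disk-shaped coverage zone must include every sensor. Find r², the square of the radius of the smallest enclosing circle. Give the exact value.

18850/529

Side lengths²: P_1P_2² = 100, P_1P_3² = 116, P_2P_3² = 104.
Since P_1P_3² = 116 < 104 + 100 = 204, the triangle is acute, so the smallest enclosing circle is the circumcircle.
Circumcentre = (24/23, -37/23), r² = 18850/529.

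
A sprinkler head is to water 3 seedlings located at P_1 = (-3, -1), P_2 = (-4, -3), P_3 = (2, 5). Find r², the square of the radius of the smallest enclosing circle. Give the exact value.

Side lengths²: P_1P_2² = 5, P_1P_3² = 61, P_2P_3² = 100.
Since P_2P_3² = 100 ≥ 61 + 5 = 66, the angle opposite P_2P_3 is not acute, so the smallest enclosing circle has P_2P_3 as diameter.
Centre = midpoint of P_2P_3 = (-1, 1), r² = 100/4 = 25.

25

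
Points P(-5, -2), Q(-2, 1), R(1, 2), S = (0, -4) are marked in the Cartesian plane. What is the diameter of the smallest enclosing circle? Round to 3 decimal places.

7.382

The minimum enclosing circle of a finite set is fixed by two of the points (as a diameter) or three (as a circumcircle).
The minimum enclosing circle is determined by three boundary points: P, R, S.
Their circumcentre is (-1.5625, -0.65625) with r² = 13.6220703125.
The farthest remaining point Q is at distance² 2.9345703125 ≤ 13.6220703125.
Diameter = 2r = 2√(13.6220703125) ≈ 7.382.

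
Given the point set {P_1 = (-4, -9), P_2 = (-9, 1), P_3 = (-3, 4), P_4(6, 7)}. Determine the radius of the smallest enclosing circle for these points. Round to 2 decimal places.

A smallest enclosing disk is always determined by at most three of the input points on its boundary.
The minimum enclosing circle is determined by three boundary points: P_1, P_2, P_4.
Their circumcentre is (1/3, -7/12) with r² = 12905/144.
The farthest remaining point P_3 is at distance² 4625/144 ≤ 12905/144.
r = √(12905/144) ≈ 9.47.

9.47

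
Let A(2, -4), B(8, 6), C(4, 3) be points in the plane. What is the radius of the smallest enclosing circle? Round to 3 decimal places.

5.831

Side lengths²: AB² = 136, AC² = 53, BC² = 25.
Since AB² = 136 ≥ 53 + 25 = 78, the angle opposite AB is not acute, so the smallest enclosing circle has AB as diameter.
Centre = midpoint of AB = (5, 1), r² = 136/4 = 34.
r = √34 ≈ 5.831.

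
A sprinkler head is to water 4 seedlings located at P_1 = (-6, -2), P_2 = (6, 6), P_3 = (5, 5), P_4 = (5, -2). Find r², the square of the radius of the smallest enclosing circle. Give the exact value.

52

By Welzl's lemma the MEC is supported by two points (diametrically opposite) or three points (on a circumcircle).
The farthest pair is P_1–P_2 with squared distance 208. The circle on this segment as diameter has centre (0, 2) and r² = 208/4 = 52.
Check P_3: distance² to centre = 34 ≤ 52, so it lies inside.
All remaining points lie in this disk, and no smaller disk contains both endpoints, so this is the minimum enclosing circle.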